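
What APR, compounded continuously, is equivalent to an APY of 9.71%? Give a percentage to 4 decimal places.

9.2670%

Continuous: nominal r satisfies e^r − 1 = 0.0971.
r = ln(1 + 0.0971) = ln(1.0971) = 0.092670 = 9.2670%.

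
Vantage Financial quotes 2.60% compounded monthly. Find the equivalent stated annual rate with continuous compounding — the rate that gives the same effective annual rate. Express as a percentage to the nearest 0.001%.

2.597%

EAR = (1 + 0.0260/12)^12 − 1 = 0.026312.
Equivalent continuous rate: r = ln(1 + 0.026312) = 0.025972 = 2.597%.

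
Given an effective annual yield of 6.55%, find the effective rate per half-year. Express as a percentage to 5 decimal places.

The per-half-year rate i satisfies (1 + i)^2 = 1 + 0.0655.
i = 1.0655^(1/2) − 1 = 0.0322306 = 3.22306%.

3.22306%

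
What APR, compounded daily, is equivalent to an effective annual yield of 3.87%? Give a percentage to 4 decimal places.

3.7972%

(1 + r/365)^365 − 1 = 0.0387, so 1 + r/365 = 1.0387^(1/365).
r/365 = 0.000104, so r = 0.037972 = 3.7972%.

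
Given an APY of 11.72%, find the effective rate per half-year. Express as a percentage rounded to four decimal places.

5.6977%

The per-half-year rate i satisfies (1 + i)^2 = 1 + 0.1172.
i = 1.1172^(1/2) − 1 = 0.0569768 = 5.6977%.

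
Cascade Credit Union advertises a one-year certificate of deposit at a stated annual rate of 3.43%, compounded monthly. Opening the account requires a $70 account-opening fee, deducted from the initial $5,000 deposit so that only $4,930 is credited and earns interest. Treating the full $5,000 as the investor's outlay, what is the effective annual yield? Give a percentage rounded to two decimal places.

Value after one year: 4,930 × (1 + 0.0343/12)^12 = 4,930 × 1.034844 = $5,101.78.
Effective yield on the $5,000 outlay: 5,101.78 / 5,000 − 1 = 0.020357 = 2.04%.

2.04%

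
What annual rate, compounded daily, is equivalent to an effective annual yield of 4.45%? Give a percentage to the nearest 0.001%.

4.354%

(1 + r/365)^365 − 1 = 0.0445, so 1 + r/365 = 1.0445^(1/365).
r/365 = 0.000119, so r = 0.043541 = 4.354%.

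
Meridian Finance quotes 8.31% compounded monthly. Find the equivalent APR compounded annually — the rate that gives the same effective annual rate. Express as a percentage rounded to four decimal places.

8.6339%

EAR = (1 + 0.0831/12)^12 − 1 = 0.086339.
Compounded annually, the equivalent nominal rate is the EAR itself: 8.6339%.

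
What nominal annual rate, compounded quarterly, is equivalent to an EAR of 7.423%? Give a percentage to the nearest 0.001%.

7.225%

(1 + r/4)^4 − 1 = 0.07423, so 1 + r/4 = 1.07423^(1/4).
r/4 = 0.018062, so r = 0.072249 = 7.225%.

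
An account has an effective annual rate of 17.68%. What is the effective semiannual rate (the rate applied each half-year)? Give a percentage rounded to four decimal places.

The per-half-year rate i satisfies (1 + i)^2 = 1 + 0.1768.
i = 1.1768^(1/2) − 1 = 0.0848041 = 8.4804%.

8.4804%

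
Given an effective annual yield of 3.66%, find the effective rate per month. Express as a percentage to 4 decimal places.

The per-month rate i satisfies (1 + i)^12 = 1 + 0.0366.
i = 1.0366^(1/12) − 1 = 0.0030000 = 0.3000%.

0.3000%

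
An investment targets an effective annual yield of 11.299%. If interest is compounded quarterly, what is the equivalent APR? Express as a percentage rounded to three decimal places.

10.850%

(1 + r/4)^4 − 1 = 0.11299, so 1 + r/4 = 1.11299^(1/4).
r/4 = 0.027124, so r = 0.108495 = 10.850%.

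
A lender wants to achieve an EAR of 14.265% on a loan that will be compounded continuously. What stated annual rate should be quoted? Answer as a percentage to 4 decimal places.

Continuous: nominal r satisfies e^r − 1 = 0.14265.
r = ln(1 + 0.14265) = ln(1.14265) = 0.133350 = 13.3350%.

13.3350%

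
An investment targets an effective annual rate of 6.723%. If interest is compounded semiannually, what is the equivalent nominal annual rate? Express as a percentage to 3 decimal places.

(1 + r/2)^2 − 1 = 0.06723, so 1 + r/2 = 1.06723^(1/2).
r/2 = 0.033068, so r = 0.066136 = 6.614%.

6.614%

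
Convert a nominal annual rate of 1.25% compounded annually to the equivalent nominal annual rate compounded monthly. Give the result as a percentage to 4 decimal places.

1.2429%

Compounded annually, EAR = nominal = 0.012500.
Solve (1 + r/12)^12 = 1.012500: r/12 = 1.012500^(1/12) − 1 = 0.001036, so r = 0.012429 = 1.2429%.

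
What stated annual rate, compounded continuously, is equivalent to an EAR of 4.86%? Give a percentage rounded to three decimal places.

Continuous: nominal r satisfies e^r − 1 = 0.0486.
r = ln(1 + 0.0486) = ln(1.0486) = 0.047456 = 4.746%.

4.746%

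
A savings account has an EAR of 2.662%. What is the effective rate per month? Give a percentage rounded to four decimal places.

The per-month rate i satisfies (1 + i)^12 = 1 + 0.02662.
i = 1.02662^(1/12) − 1 = 0.0021917 = 0.2192%.

0.2192%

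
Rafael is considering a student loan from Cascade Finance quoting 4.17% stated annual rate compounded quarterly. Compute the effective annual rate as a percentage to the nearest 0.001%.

EAR = (1 + 0.0417/4)^4 − 1.
= 1.042357 − 1 = 4.236%.

4.236%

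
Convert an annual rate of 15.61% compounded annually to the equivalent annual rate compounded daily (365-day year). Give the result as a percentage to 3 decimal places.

Compounded annually, EAR = nominal = 0.156100.
Solve (1 + r/365)^365 = 1.156100: r/365 = 1.156100^(1/365) − 1 = 0.000397, so r = 0.145081 = 14.508%.

14.508%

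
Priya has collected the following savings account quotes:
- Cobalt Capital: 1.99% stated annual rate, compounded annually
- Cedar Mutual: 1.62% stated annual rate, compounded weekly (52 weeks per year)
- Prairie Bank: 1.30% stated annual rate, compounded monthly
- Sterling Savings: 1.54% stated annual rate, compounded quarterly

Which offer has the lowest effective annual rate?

Cobalt Capital: compounded annually, EAR = 1.990%
Cedar Mutual: (1 + 0.0162/52)^52 − 1 = 1.633%
Prairie Bank: (1 + 0.0130/12)^12 − 1 = 1.308%
Sterling Savings: (1 + 0.0154/4)^4 − 1 = 1.549%
The lowest effective annual rate is Prairie Bank at 1.308%.

Prairie Bank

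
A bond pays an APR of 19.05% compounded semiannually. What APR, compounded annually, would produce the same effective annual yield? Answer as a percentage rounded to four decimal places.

EAR = (1 + 0.1905/2)^2 − 1 = 0.199573.
Compounded annually, the equivalent nominal rate is the EAR itself: 19.9573%.

19.9573%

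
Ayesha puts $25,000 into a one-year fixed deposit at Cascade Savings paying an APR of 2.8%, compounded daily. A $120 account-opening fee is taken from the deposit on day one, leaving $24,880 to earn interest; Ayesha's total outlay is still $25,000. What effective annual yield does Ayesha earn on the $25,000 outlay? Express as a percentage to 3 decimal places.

2.346%

Value after one year: 24,880 × (1 + 0.028/365)^365 = 24,880 × 1.028395 = $25,586.46.
Effective yield on the $25,000 outlay: 25,586.46 / 25,000 − 1 = 0.023458 = 2.346%.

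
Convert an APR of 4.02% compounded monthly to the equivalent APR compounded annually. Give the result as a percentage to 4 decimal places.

4.0949%

EAR = (1 + 0.0402/12)^12 − 1 = 0.040949.
Compounded annually, the equivalent nominal rate is the EAR itself: 4.0949%.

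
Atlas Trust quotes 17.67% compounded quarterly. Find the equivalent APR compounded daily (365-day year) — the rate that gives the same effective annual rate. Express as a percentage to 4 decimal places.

17.2949%

EAR = (1 + 0.1767/4)^4 − 1 = 0.188757.
Solve (1 + r/365)^365 = 1.188757: r/365 = 1.188757^(1/365) − 1 = 0.000474, so r = 0.172949 = 17.2949%.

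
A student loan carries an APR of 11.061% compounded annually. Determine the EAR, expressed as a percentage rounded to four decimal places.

11.0610%

Annual compounding means the effective rate equals the nominal rate: 11.0610%.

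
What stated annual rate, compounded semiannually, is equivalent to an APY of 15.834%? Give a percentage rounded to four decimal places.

15.2524%

(1 + r/2)^2 − 1 = 0.15834, so 1 + r/2 = 1.15834^(1/2).
r/2 = 0.076262, so r = 0.152524 = 15.2524%.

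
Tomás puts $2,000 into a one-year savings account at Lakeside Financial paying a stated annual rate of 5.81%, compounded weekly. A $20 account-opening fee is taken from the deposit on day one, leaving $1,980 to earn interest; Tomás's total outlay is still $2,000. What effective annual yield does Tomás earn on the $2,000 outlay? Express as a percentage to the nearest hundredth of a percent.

4.92%

Value after one year: 1,980 × (1 + 0.0581/52)^52 = 1,980 × 1.059787 = $2,098.38.
Effective yield on the $2,000 outlay: 2,098.38 / 2,000 − 1 = 0.049189 = 4.92%.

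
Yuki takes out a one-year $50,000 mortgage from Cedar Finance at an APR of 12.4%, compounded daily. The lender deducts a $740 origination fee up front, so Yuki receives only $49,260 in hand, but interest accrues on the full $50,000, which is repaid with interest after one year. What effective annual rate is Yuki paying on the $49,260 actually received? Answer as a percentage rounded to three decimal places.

14.900%

Amount owed after one year: 50,000 × (1 + 0.124/365)^365 = 50,000 × 1.131992 = $56,599.60.
Effective rate on net proceeds: 56,599.60 / 49,260 − 1 = 0.148997 = 14.900%.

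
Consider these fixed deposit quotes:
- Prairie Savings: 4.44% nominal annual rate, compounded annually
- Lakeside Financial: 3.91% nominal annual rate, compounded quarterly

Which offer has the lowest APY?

Prairie Savings: compounded annually, EAR = 4.440%
Lakeside Financial: (1 + 0.0391/4)^4 − 1 = 3.968%
The lowest effective annual rate is Lakeside Financial at 3.968%.

Lakeside Financial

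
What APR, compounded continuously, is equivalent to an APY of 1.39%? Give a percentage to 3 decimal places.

1.380%

Continuous: nominal r satisfies e^r − 1 = 0.0139.
r = ln(1 + 0.0139) = ln(1.0139) = 0.013804 = 1.380%.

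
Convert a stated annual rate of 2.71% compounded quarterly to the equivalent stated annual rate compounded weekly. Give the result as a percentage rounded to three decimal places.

EAR = (1 + 0.0271/4)^4 − 1 = 0.027377.
Solve (1 + r/52)^52 = 1.027377: r/52 = 1.027377^(1/52) − 1 = 0.000520, so r = 0.027016 = 2.702%.

2.702%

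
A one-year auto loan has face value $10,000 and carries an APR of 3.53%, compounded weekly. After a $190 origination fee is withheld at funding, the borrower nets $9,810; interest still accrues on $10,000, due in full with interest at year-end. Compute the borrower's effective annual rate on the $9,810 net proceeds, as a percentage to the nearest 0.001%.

Amount owed after one year: 10,000 × (1 + 0.0353/52)^52 = 10,000 × 1.035918 = $10,359.18.
Effective rate on net proceeds: 10,359.18 / 9,810 − 1 = 0.055982 = 5.598%.

5.598%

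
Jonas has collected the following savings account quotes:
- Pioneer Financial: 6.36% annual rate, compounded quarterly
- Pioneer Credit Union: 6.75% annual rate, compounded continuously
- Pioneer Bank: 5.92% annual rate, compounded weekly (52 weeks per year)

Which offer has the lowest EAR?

Pioneer Bank

Pioneer Financial: (1 + 0.0636/4)^4 − 1 = 6.513%
Pioneer Credit Union: e^0.0675 − 1 = 6.983%
Pioneer Bank: (1 + 0.0592/52)^52 − 1 = 6.095%
The lowest effective annual rate is Pioneer Bank at 6.095%.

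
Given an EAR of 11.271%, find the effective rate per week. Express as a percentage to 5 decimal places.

0.20559%

The per-week rate i satisfies (1 + i)^52 = 1 + 0.11271.
i = 1.11271^(1/52) − 1 = 0.0020559 = 0.20559%.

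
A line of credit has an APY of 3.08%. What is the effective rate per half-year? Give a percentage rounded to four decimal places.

1.5283%

The per-half-year rate i satisfies (1 + i)^2 = 1 + 0.0308.
i = 1.0308^(1/2) − 1 = 0.0152832 = 1.5283%.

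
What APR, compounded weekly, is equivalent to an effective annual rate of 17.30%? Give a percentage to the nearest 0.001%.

15.981%

(1 + r/52)^52 − 1 = 0.1730, so 1 + r/52 = 1.1730^(1/52).
r/52 = 0.003073, so r = 0.159810 = 15.981%.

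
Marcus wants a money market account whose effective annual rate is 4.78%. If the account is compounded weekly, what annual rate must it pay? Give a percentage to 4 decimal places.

(1 + r/52)^52 − 1 = 0.0478, so 1 + r/52 = 1.0478^(1/52).
r/52 = 0.000898, so r = 0.046714 = 4.6714%.

4.6714%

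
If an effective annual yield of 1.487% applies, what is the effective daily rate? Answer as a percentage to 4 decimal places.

The per-day rate i satisfies (1 + i)^365 = 1 + 0.01487.
i = 1.01487^(1/365) − 1 = 0.0000404 = 0.0040%.

0.0040%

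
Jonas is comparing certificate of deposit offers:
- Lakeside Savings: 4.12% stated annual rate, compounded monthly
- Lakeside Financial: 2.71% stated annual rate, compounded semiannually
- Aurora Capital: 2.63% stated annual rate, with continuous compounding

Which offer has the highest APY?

Lakeside Savings: (1 + 0.0412/12)^12 − 1 = 4.199%
Lakeside Financial: (1 + 0.0271/2)^2 − 1 = 2.728%
Aurora Capital: e^0.0263 − 1 = 2.665%
The highest effective annual rate is Lakeside Savings at 4.199%.

Lakeside Savings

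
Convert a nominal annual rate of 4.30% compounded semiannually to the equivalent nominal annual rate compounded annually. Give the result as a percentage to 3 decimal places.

4.346%

EAR = (1 + 0.0430/2)^2 − 1 = 0.043462.
Compounded annually, the equivalent nominal rate is the EAR itself: 4.346%.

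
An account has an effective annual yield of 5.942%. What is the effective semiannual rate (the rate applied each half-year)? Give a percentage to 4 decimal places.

2.9281%

The per-half-year rate i satisfies (1 + i)^2 = 1 + 0.05942.
i = 1.05942^(1/2) − 1 = 0.0292813 = 2.9281%.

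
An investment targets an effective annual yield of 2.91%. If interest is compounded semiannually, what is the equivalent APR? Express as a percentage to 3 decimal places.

2.889%

(1 + r/2)^2 − 1 = 0.0291, so 1 + r/2 = 1.0291^(1/2).
r/2 = 0.014446, so r = 0.028891 = 2.889%.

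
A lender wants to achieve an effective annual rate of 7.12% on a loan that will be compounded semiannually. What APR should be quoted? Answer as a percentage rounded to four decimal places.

6.9976%

(1 + r/2)^2 − 1 = 0.0712, so 1 + r/2 = 1.0712^(1/2).
r/2 = 0.034988, so r = 0.069976 = 6.9976%.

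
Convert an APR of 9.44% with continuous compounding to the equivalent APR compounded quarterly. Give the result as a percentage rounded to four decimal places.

9.5523%

EAR under continuous compounding: e^0.0944 − 1 = 0.098999.
Solve (1 + r/4)^4 = 1.098999: r/4 = 1.098999^(1/4) − 1 = 0.023881, so r = 0.095523 = 9.5523%.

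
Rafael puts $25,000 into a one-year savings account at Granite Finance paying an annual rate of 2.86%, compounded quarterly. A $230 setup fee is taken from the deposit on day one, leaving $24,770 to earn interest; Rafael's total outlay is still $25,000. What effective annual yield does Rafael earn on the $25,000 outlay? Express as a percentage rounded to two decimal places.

Value after one year: 24,770 × (1 + 0.0286/4)^4 = 24,770 × 1.028908 = $25,486.06.
Effective yield on the $25,000 outlay: 25,486.06 / 25,000 − 1 = 0.019442 = 1.94%.

1.94%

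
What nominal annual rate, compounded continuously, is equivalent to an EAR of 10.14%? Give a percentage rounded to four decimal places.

9.6582%

Continuous: nominal r satisfies e^r − 1 = 0.1014.
r = ln(1 + 0.1014) = ln(1.1014) = 0.096582 = 9.6582%.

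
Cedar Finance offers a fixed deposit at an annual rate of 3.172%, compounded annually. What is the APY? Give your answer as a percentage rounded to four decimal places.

Annual compounding means the effective rate equals the nominal rate: 3.1720%.

3.1720%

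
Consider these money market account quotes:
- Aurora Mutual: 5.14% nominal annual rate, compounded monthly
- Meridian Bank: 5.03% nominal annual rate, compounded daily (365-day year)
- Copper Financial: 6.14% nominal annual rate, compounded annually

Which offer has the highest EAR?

Aurora Mutual: (1 + 0.0514/12)^12 − 1 = 5.263%
Meridian Bank: (1 + 0.0503/365)^365 − 1 = 5.158%
Copper Financial: compounded annually, EAR = 6.140%
The highest effective annual rate is Copper Financial at 6.140%.

Copper Financial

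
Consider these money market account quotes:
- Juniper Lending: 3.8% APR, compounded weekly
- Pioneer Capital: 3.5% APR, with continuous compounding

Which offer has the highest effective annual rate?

Juniper Lending: (1 + 0.038/52)^52 − 1 = 3.872%
Pioneer Capital: e^0.035 − 1 = 3.562%
The highest effective annual rate is Juniper Lending at 3.872%.

Juniper Lending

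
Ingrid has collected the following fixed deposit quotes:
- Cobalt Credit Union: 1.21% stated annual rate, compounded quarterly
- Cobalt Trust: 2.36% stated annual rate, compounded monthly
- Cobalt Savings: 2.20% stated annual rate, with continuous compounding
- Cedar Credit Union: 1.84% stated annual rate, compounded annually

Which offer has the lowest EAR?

Cobalt Credit Union

Cobalt Credit Union: (1 + 0.0121/4)^4 − 1 = 1.216%
Cobalt Trust: (1 + 0.0236/12)^12 − 1 = 2.386%
Cobalt Savings: e^0.0220 − 1 = 2.224%
Cedar Credit Union: compounded annually, EAR = 1.840%
The lowest effective annual rate is Cobalt Credit Union at 1.216%.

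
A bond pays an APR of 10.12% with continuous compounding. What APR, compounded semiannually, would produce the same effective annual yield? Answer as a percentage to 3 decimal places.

10.380%

EAR under continuous compounding: e^0.1012 − 1 = 0.106498.
Solve (1 + r/2)^2 = 1.106498: r/2 = 1.106498^(1/2) − 1 = 0.051902, so r = 0.103804 = 10.380%.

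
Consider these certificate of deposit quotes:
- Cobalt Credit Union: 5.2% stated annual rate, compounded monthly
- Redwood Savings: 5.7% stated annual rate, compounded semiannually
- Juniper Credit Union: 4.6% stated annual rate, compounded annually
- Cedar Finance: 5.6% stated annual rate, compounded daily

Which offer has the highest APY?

Cobalt Credit Union: (1 + 0.052/12)^12 − 1 = 5.326%
Redwood Savings: (1 + 0.057/2)^2 − 1 = 5.781%
Juniper Credit Union: compounded annually, EAR = 4.600%
Cedar Finance: (1 + 0.056/365)^365 − 1 = 5.759%
The highest effective annual rate is Redwood Savings at 5.781%.

Redwood Savings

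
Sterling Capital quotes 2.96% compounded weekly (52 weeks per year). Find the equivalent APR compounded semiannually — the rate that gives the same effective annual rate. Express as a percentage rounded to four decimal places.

EAR = (1 + 0.0296/52)^52 − 1 = 0.030034.
Solve (1 + r/2)^2 = 1.030034: r/2 = 1.030034^(1/2) − 1 = 0.014906, so r = 0.029812 = 2.9812%.

2.9812%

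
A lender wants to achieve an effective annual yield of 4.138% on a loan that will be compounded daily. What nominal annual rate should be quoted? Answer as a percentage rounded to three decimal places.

(1 + r/365)^365 − 1 = 0.04138, so 1 + r/365 = 1.04138^(1/365).
r/365 = 0.000111, so r = 0.040549 = 4.055%.

4.055%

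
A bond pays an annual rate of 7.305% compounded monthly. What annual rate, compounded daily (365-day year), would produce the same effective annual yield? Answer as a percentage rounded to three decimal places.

EAR = (1 + 0.07305/12)^12 − 1 = 0.075546.
Solve (1 + r/365)^365 = 1.075546: r/365 = 1.075546^(1/365) − 1 = 0.000200, so r = 0.072836 = 7.284%.

7.284%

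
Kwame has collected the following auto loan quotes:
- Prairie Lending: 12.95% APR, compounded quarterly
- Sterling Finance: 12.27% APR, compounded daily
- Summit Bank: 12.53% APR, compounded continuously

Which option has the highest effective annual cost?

Prairie Lending: (1 + 0.1295/4)^4 − 1 = 13.593%
Sterling Finance: (1 + 0.1227/365)^365 − 1 = 13.052%
Summit Bank: e^0.1253 − 1 = 13.349%
The highest effective annual rate is Prairie Lending at 13.593%.

Prairie Lending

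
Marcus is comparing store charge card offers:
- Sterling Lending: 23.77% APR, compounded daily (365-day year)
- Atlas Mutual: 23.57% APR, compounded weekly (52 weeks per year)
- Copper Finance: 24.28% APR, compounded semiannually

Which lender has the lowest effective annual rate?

Copper Finance

Sterling Lending: (1 + 0.2377/365)^365 − 1 = 26.823%
Atlas Mutual: (1 + 0.2357/52)^52 − 1 = 26.512%
Copper Finance: (1 + 0.2428/2)^2 − 1 = 25.754%
The lowest effective annual rate is Copper Finance at 25.754%.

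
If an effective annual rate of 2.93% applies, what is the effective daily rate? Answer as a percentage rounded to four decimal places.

0.0079%

The per-day rate i satisfies (1 + i)^365 = 1 + 0.0293.
i = 1.0293^(1/365) − 1 = 0.0000791 = 0.0079%.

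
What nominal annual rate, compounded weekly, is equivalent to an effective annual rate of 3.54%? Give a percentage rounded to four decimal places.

(1 + r/52)^52 − 1 = 0.0354, so 1 + r/52 = 1.0354^(1/52).
r/52 = 0.000669, so r = 0.034799 = 3.4799%.

3.4799%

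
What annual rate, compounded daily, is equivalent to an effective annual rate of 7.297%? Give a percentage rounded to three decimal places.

7.044%

(1 + r/365)^365 − 1 = 0.07297, so 1 + r/365 = 1.07297^(1/365).
r/365 = 0.000193, so r = 0.070437 = 7.044%.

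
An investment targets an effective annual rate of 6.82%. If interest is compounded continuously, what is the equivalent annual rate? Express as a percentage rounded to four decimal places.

Continuous: nominal r satisfies e^r − 1 = 0.0682.
r = ln(1 + 0.0682) = ln(1.0682) = 0.065975 = 6.5975%.

6.5975%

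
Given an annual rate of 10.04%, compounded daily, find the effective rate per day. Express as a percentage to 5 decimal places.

With a nominal annual rate compounded daily, the periodic rate is the nominal rate divided by 365.
i = 0.1004 / 365 = 0.0002751 = 0.02751%.

0.02751%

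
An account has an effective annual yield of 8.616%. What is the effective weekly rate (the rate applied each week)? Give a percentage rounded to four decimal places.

0.1591%

The per-week rate i satisfies (1 + i)^52 = 1 + 0.08616.
i = 1.08616^(1/52) − 1 = 0.0015907 = 0.1591%.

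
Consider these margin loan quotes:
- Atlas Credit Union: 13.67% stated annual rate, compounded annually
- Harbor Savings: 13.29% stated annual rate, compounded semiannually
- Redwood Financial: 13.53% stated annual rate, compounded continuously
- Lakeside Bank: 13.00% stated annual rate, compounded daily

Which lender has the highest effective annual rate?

Atlas Credit Union: compounded annually, EAR = 13.670%
Harbor Savings: (1 + 0.1329/2)^2 − 1 = 13.732%
Redwood Financial: e^0.1353 − 1 = 14.488%
Lakeside Bank: (1 + 0.1300/365)^365 − 1 = 13.880%
The highest effective annual rate is Redwood Financial at 14.488%.

Redwood Financial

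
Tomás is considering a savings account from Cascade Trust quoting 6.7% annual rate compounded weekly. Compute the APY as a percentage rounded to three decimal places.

6.925%

EAR = (1 + 0.067/52)^52 − 1.
= (1 + 0.001288)^52 − 1 = 1.069249 − 1 = 6.925%.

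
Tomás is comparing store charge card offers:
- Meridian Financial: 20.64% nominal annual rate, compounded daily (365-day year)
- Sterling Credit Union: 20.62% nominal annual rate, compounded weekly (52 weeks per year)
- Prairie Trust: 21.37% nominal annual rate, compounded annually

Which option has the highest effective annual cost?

Meridian Financial

Meridian Financial: (1 + 0.2064/365)^365 − 1 = 22.917%
Sterling Credit Union: (1 + 0.2062/52)^52 − 1 = 22.850%
Prairie Trust: compounded annually, EAR = 21.370%
The highest effective annual rate is Meridian Financial at 22.917%.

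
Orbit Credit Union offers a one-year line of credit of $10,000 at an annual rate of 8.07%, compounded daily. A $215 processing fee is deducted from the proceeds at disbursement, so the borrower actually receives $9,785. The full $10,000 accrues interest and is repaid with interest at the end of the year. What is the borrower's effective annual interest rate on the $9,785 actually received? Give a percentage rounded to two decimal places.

10.79%

Amount owed after one year: 10,000 × (1 + 0.0807/365)^365 = 10,000 × 1.084036 = $10,840.36.
Effective rate on net proceeds: 10,840.36 / 9,785 − 1 = 0.107855 = 10.79%.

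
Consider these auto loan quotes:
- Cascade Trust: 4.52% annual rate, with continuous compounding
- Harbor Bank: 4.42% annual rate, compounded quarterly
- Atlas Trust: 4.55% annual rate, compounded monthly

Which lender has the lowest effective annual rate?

Harbor Bank

Cascade Trust: e^0.0452 − 1 = 4.624%
Harbor Bank: (1 + 0.0442/4)^4 − 1 = 4.494%
Atlas Trust: (1 + 0.0455/12)^12 − 1 = 4.646%
The lowest effective annual rate is Harbor Bank at 4.494%.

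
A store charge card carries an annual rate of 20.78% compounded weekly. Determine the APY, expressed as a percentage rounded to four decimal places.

EAR = (1 + 0.2078/52)^52 − 1.
= (1 + 0.003996)^52 − 1 = 1.230457 − 1 = 23.0457%.

23.0457%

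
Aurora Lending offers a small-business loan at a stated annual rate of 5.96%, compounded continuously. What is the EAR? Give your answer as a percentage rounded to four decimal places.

With continuous compounding, EAR = e^0.0596 − 1.
e^0.0596 = 1.061412, so EAR = 0.061412 = 6.1412%.

6.1412%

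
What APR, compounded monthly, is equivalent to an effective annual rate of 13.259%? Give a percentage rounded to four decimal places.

12.5155%

(1 + r/12)^12 − 1 = 0.13259, so 1 + r/12 = 1.13259^(1/12).
r/12 = 0.010430, so r = 0.125155 = 12.5155%.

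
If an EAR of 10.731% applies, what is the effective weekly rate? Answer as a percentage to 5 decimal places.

The per-week rate i satisfies (1 + i)^52 = 1 + 0.10731.
i = 1.10731^(1/52) − 1 = 0.0019622 = 0.19622%.

0.19622%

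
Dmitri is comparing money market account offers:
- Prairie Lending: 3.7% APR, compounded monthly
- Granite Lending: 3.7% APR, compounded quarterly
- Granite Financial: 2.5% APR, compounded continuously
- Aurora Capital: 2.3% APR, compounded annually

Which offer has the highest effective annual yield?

Prairie Lending

Prairie Lending: (1 + 0.037/12)^12 − 1 = 3.763%
Granite Lending: (1 + 0.037/4)^4 − 1 = 3.752%
Granite Financial: e^0.025 − 1 = 2.532%
Aurora Capital: compounded annually, EAR = 2.300%
The highest effective annual rate is Prairie Lending at 3.763%.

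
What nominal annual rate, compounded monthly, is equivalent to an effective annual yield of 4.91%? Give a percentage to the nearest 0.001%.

4.803%

(1 + r/12)^12 − 1 = 0.0491, so 1 + r/12 = 1.0491^(1/12).
r/12 = 0.004002, so r = 0.048029 = 4.803%.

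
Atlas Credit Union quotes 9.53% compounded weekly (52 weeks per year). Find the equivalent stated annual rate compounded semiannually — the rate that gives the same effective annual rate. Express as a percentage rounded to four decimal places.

EAR = (1 + 0.0953/52)^52 − 1 = 0.099893.
Solve (1 + r/2)^2 = 1.099893: r/2 = 1.099893^(1/2) − 1 = 0.048758, so r = 0.097516 = 9.7516%.

9.7516%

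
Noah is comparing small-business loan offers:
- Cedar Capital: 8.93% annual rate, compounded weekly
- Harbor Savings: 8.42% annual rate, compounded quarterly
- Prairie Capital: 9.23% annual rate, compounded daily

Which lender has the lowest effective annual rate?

Cedar Capital: (1 + 0.0893/52)^52 − 1 = 9.332%
Harbor Savings: (1 + 0.0842/4)^4 − 1 = 8.690%
Prairie Capital: (1 + 0.0923/365)^365 − 1 = 9.668%
The lowest effective annual rate is Harbor Savings at 8.690%.

Harbor Savings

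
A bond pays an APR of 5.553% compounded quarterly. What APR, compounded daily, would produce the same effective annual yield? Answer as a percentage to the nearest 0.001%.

5.515%

EAR = (1 + 0.05553/4)^4 − 1 = 0.056697.
Solve (1 + r/365)^365 = 1.056697: r/365 = 1.056697^(1/365) − 1 = 0.000151, so r = 0.055152 = 5.515%.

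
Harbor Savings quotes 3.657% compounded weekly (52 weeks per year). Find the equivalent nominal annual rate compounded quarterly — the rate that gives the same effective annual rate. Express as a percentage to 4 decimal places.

EAR = (1 + 0.03657/52)^52 − 1 = 0.037234.
Solve (1 + r/4)^4 = 1.037234: r/4 = 1.037234^(1/4) − 1 = 0.009181, so r = 0.036725 = 3.6725%.

3.6725%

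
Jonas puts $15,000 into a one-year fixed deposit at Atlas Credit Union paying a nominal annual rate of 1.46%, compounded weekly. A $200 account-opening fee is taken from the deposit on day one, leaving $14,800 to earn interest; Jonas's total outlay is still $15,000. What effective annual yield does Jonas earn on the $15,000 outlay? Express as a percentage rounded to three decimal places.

0.118%

Value after one year: 14,800 × (1 + 0.0146/52)^52 = 14,800 × 1.014705 = $15,017.63.
Effective yield on the $15,000 outlay: 15,017.63 / 15,000 − 1 = 0.001176 = 0.118%.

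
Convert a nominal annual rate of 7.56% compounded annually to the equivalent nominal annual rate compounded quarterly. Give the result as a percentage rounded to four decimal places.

7.3547%

Compounded annually, EAR = nominal = 0.075600.
Solve (1 + r/4)^4 = 1.075600: r/4 = 1.075600^(1/4) − 1 = 0.018387, so r = 0.073547 = 7.3547%.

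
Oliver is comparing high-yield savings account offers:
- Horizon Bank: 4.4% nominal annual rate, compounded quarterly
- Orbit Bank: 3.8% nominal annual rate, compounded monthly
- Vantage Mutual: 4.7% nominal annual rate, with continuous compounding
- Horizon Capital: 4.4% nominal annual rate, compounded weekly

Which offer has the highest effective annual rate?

Vantage Mutual

Horizon Bank: (1 + 0.044/4)^4 − 1 = 4.473%
Orbit Bank: (1 + 0.038/12)^12 − 1 = 3.867%
Vantage Mutual: e^0.047 − 1 = 4.812%
Horizon Capital: (1 + 0.044/52)^52 − 1 = 4.496%
The highest effective annual rate is Vantage Mutual at 4.812%.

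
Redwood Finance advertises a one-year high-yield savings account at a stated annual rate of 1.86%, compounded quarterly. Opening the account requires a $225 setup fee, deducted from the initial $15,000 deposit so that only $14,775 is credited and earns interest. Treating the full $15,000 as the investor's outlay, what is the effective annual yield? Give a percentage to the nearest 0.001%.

Value after one year: 14,775 × (1 + 0.0186/4)^4 = 14,775 × 1.018730 = $15,051.74.
Effective yield on the $15,000 outlay: 15,051.74 / 15,000 − 1 = 0.003449 = 0.345%.

0.345%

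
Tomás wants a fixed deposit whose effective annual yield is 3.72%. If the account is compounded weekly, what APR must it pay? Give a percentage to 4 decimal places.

3.6538%

(1 + r/52)^52 − 1 = 0.0372, so 1 + r/52 = 1.0372^(1/52).
r/52 = 0.000703, so r = 0.036538 = 3.6538%.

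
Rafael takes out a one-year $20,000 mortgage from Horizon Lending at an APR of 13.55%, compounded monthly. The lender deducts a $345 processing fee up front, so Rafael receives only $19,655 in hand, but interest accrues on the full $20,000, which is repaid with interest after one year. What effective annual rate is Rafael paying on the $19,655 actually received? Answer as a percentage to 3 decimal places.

16.432%

Amount owed after one year: 20,000 × (1 + 0.1355/12)^12 = 20,000 × 1.144240 = $22,884.80.
Effective rate on net proceeds: 22,884.80 / 19,655 − 1 = 0.164325 = 16.432%.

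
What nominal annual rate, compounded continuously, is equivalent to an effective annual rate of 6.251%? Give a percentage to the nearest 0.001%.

6.063%

Continuous: nominal r satisfies e^r − 1 = 0.06251.
r = ln(1 + 0.06251) = ln(1.06251) = 0.060634 = 6.063%.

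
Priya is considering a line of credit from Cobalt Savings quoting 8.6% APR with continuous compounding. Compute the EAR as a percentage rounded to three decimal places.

8.981%

With continuous compounding, EAR = e^0.086 − 1.
e^0.086 = 1.089806, so EAR = 0.089806 = 8.981%.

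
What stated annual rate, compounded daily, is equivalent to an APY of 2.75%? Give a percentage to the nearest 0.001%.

(1 + r/365)^365 − 1 = 0.0275, so 1 + r/365 = 1.0275^(1/365).
r/365 = 0.000074, so r = 0.027130 = 2.713%.

2.713%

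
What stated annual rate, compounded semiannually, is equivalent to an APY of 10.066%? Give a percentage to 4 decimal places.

9.8247%

(1 + r/2)^2 − 1 = 0.10066, so 1 + r/2 = 1.10066^(1/2).
r/2 = 0.049123, so r = 0.098247 = 9.8247%.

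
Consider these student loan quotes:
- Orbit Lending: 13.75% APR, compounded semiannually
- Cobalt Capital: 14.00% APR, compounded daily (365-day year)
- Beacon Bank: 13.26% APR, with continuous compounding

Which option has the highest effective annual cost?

Orbit Lending: (1 + 0.1375/2)^2 − 1 = 14.223%
Cobalt Capital: (1 + 0.1400/365)^365 − 1 = 15.024%
Beacon Bank: e^0.1326 − 1 = 14.179%
The highest effective annual rate is Cobalt Capital at 15.024%.

Cobalt Capital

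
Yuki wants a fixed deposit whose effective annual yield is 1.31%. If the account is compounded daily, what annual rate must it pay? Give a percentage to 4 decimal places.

1.3015%

(1 + r/365)^365 − 1 = 0.0131, so 1 + r/365 = 1.0131^(1/365).
r/365 = 0.000036, so r = 0.013015 = 1.3015%.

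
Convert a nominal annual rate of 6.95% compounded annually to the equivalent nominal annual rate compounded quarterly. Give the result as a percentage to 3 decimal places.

Compounded annually, EAR = nominal = 0.069500.
Solve (1 + r/4)^4 = 1.069500: r/4 = 1.069500^(1/4) − 1 = 0.016940, so r = 0.067759 = 6.776%.

6.776%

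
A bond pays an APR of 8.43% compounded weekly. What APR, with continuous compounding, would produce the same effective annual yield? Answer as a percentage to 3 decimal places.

EAR = (1 + 0.0843/52)^52 − 1 = 0.087881.
Equivalent continuous rate: r = ln(1 + 0.087881) = 0.084232 = 8.423%.

8.423%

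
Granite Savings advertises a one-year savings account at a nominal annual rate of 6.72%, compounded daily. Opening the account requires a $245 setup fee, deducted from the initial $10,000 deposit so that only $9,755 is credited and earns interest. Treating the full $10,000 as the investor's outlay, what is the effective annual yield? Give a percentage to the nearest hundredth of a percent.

4.33%

Value after one year: 9,755 × (1 + 0.0672/365)^365 = 9,755 × 1.069503 = $10,433.00.
Effective yield on the $10,000 outlay: 10,433.00 / 10,000 − 1 = 0.043300 = 4.33%.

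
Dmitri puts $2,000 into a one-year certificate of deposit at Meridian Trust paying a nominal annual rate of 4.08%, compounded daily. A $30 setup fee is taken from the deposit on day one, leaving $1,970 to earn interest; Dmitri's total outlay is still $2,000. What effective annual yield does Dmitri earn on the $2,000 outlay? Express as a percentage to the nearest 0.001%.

2.602%

Value after one year: 1,970 × (1 + 0.0408/365)^365 = 1,970 × 1.041641 = $2,052.03.
Effective yield on the $2,000 outlay: 2,052.03 / 2,000 − 1 = 0.026017 = 2.602%.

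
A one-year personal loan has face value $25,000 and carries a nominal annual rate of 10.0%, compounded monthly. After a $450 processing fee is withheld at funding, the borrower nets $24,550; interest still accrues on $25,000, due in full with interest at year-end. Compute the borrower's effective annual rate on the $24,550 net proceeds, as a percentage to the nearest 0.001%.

Amount owed after one year: 25,000 × (1 + 0.100/12)^12 = 25,000 × 1.104713 = $27,617.83.
Effective rate on net proceeds: 27,617.83 / 24,550 − 1 = 0.124962 = 12.496%.

12.496%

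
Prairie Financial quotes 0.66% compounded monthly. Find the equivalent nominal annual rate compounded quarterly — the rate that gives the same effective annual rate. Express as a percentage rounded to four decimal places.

0.6604%

EAR = (1 + 0.0066/12)^12 − 1 = 0.006620.
Solve (1 + r/4)^4 = 1.006620: r/4 = 1.006620^(1/4) − 1 = 0.001651, so r = 0.006604 = 0.6604%.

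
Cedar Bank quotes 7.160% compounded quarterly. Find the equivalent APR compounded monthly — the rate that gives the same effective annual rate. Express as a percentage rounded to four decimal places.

7.1177%

EAR = (1 + 0.07160/4)^4 − 1 = 0.073546.
Solve (1 + r/12)^12 = 1.073546: r/12 = 1.073546^(1/12) − 1 = 0.005931, so r = 0.071177 = 7.1177%.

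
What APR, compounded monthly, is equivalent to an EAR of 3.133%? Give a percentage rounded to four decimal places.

3.0889%

(1 + r/12)^12 − 1 = 0.03133, so 1 + r/12 = 1.03133^(1/12).
r/12 = 0.002574, so r = 0.030889 = 3.0889%.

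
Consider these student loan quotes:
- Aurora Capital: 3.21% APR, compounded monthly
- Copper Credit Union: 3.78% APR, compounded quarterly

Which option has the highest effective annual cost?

Aurora Capital: (1 + 0.0321/12)^12 − 1 = 3.258%
Copper Credit Union: (1 + 0.0378/4)^4 − 1 = 3.834%
The highest effective annual rate is Copper Credit Union at 3.834%.

Copper Credit Union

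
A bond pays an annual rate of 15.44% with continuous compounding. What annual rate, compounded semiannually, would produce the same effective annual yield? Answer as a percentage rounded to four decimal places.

16.0516%

EAR under continuous compounding: e^0.1544 − 1 = 0.166958.
Solve (1 + r/2)^2 = 1.166958: r/2 = 1.166958^(1/2) − 1 = 0.080258, so r = 0.160516 = 16.0516%.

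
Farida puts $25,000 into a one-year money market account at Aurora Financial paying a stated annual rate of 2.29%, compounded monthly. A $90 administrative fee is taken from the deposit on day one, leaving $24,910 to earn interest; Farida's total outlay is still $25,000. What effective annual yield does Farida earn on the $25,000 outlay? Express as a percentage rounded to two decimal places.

Value after one year: 24,910 × (1 + 0.0229/12)^12 = 24,910 × 1.023142 = $25,486.46.
Effective yield on the $25,000 outlay: 25,486.46 / 25,000 − 1 = 0.019459 = 1.95%.

1.95%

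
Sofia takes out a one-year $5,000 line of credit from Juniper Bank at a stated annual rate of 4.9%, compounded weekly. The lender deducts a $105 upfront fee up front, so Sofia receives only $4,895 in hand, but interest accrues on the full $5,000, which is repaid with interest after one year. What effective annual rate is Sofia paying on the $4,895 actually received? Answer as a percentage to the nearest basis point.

7.27%

Amount owed after one year: 5,000 × (1 + 0.049/52)^52 = 5,000 × 1.050196 = $5,250.98.
Effective rate on net proceeds: 5,250.98 / 4,895 − 1 = 0.072723 = 7.27%.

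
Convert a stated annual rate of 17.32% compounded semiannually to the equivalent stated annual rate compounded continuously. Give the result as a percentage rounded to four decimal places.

EAR = (1 + 0.1732/2)^2 − 1 = 0.180700.
Equivalent continuous rate: r = ln(1 + 0.180700) = 0.166107 = 16.6107%.

16.6107%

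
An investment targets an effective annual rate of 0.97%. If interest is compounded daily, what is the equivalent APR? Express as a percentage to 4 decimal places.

0.9653%

(1 + r/365)^365 − 1 = 0.0097, so 1 + r/365 = 1.0097^(1/365).
r/365 = 0.000026, so r = 0.009653 = 0.9653%.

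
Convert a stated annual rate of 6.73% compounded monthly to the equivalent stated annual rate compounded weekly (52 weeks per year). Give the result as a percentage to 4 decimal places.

6.7155%

EAR = (1 + 0.0673/12)^12 − 1 = 0.069415.
Solve (1 + r/52)^52 = 1.069415: r/52 = 1.069415^(1/52) − 1 = 0.001291, so r = 0.067155 = 6.7155%.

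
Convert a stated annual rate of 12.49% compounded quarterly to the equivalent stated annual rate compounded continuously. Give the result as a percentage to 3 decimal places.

12.299%

EAR = (1 + 0.1249/4)^4 − 1 = 0.130873.
Equivalent continuous rate: r = ln(1 + 0.130873) = 0.122990 = 12.299%.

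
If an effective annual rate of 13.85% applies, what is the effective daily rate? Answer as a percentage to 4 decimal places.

The per-day rate i satisfies (1 + i)^365 = 1 + 0.1385.
i = 1.1385^(1/365) − 1 = 0.0003554 = 0.0355%.

0.0355%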